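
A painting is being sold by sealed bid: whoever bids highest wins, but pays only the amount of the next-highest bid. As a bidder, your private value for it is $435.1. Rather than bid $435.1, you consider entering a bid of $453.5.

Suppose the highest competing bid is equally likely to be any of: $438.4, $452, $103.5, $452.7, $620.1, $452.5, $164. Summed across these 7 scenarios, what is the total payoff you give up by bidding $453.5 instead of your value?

$55.2

The deviation costs you only when the competing bid falls strictly between $435.1 and $453.5; elsewhere both bids give the same outcome.
$438.4: truthful payoff $0, deviation payoff −$3.3 → loss $3.3.
$452: truthful payoff $0, deviation payoff −$16.9 → loss $16.9.
$103.5: outcomes coincide → loss $0.
$452.7: truthful payoff $0, deviation payoff −$17.6 → loss $17.6.
$620.1: outcomes coincide → loss $0.
$452.5: truthful payoff $0, deviation payoff −$17.4 → loss $17.4.
$164: outcomes coincide → loss $0.
Total loss = $3.3 + $16.9 + $17.6 + $17.4 = $55.2.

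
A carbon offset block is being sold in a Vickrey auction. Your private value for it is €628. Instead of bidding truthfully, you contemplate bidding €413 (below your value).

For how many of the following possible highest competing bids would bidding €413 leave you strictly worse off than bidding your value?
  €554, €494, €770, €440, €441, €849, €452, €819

The deviation hurts exactly when the highest competing bid lies strictly between €413 and €628 — underbidding then forfeits a profitable win.
€554: inside the interval → strictly worse (loss €74).
€494: inside the interval → strictly worse (loss €134).
€770: above both → same outcome either way.
€440: inside the interval → strictly worse (loss €188).
€441: inside the interval → strictly worse (loss €187).
€849: above both → same outcome either way.
€452: inside the interval → strictly worse (loss €176).
€819: above both → same outcome either way.
Count: 5.

5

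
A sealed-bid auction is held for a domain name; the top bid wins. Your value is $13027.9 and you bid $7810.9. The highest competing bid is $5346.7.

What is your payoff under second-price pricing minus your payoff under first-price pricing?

$2464.2

You have the highest bid, so you win under either rule.
Second-price: pay $5346.7 → payoff $7681.2.
First-price: pay your own bid $7810.9 → payoff $5217.
Difference = $7681.2 − ($5217) = $2464.2.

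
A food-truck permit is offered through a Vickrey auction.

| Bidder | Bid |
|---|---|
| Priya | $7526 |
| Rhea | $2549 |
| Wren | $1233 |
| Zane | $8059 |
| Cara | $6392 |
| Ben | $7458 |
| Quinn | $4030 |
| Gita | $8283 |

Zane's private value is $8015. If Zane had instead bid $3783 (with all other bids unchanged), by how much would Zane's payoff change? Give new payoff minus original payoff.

The highest bid among the other bidders is $8283; Zane's bid doesn't change that.
Original bid $8059: Zane is not highest (top rival bid is $8283); payoff $0.
Alternative bid $3783: Zane is not highest (top rival bid is $8283); payoff $0.
Change in payoff = $0 − ($0) = $0.

$0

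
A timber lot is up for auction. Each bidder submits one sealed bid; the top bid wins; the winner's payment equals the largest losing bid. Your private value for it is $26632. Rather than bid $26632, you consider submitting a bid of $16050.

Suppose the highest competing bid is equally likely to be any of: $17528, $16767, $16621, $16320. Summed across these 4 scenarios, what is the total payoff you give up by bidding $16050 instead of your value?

$39292

The deviation costs you only when the competing bid falls strictly between $16050 and $26632; elsewhere both bids give the same outcome.
$17528: truthful payoff $9104, deviation payoff $0 → loss $9104.
$16767: truthful payoff $9865, deviation payoff $0 → loss $9865.
$16621: truthful payoff $10011, deviation payoff $0 → loss $10011.
$16320: truthful payoff $10312, deviation payoff $0 → loss $10312.
Total loss = $9104 + $9865 + $10011 + $10312 = $39292.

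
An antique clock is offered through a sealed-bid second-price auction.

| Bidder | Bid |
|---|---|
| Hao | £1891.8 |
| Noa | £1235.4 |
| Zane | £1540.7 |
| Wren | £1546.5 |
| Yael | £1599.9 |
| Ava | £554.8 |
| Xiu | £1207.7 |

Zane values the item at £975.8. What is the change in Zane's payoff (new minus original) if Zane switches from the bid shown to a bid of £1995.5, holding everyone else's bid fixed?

−£916

The highest bid among the other bidders is £1891.8; Zane's bid doesn't change that.
Original bid £1540.7: Zane is not highest (top rival bid is £1891.8); payoff £0.
Alternative bid £1995.5: Zane is highest, pays the top rival bid £1891.8; payoff £975.8 − £1891.8 = −£916.
Change in payoff = −£916 − (£0) = −£916.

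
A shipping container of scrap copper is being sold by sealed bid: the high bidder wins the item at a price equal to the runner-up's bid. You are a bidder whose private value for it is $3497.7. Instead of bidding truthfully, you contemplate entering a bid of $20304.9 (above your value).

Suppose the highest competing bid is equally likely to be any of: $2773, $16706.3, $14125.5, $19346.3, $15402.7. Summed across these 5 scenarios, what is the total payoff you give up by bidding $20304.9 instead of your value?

The deviation costs you only when the competing bid falls strictly between $3497.7 and $20304.9; elsewhere both bids give the same outcome.
$2773: outcomes coincide → loss $0.
$16706.3: truthful payoff $0, deviation payoff −$13208.6 → loss $13208.6.
$14125.5: truthful payoff $0, deviation payoff −$10627.8 → loss $10627.8.
$19346.3: truthful payoff $0, deviation payoff −$15848.6 → loss $15848.6.
$15402.7: truthful payoff $0, deviation payoff −$11905 → loss $11905.
Total loss = $13208.6 + $10627.8 + $15848.6 + $11905 = $51590.
Because the price is fixed by the runner-up's bid, deviating from your value can only change a good outcome into a bad one — never the reverse.

$51590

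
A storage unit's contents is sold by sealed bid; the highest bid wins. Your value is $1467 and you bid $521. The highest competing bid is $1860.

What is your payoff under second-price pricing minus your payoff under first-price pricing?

Your bid $521 is below $1860, so you lose under either rule.
Payoff is $0 in both cases; difference = $0.

$0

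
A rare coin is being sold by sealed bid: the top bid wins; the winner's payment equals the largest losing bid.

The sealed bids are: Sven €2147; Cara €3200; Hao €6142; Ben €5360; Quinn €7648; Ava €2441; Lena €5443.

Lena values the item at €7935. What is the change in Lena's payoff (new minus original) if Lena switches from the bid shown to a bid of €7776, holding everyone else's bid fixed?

The highest bid among the other bidders is €7648; Lena's bid doesn't change that.
Original bid €5443: Lena is not highest (top rival bid is €7648); payoff €0.
Alternative bid €7776: Lena is highest, pays the top rival bid €7648; payoff €7935 − €7648 = €287.
Change in payoff = €287 − (€0) = €287.

€287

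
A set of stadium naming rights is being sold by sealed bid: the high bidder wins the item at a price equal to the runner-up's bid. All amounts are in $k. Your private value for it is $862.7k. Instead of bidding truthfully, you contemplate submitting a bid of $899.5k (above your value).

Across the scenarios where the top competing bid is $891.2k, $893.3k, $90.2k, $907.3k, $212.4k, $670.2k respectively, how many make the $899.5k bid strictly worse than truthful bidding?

2

The deviation hurts exactly when the highest competing bid lies strictly between $862.7k and $899.5k — overbidding then wins at a price above your value.
$891.2k: inside the interval → strictly worse (loss $28.5k).
$893.3k: inside the interval → strictly worse (loss $30.6k).
$90.2k: below both → same outcome either way.
$907.3k: above both → same outcome either way.
$212.4k: below both → same outcome either way.
$670.2k: below both → same outcome either way.
Count: 2.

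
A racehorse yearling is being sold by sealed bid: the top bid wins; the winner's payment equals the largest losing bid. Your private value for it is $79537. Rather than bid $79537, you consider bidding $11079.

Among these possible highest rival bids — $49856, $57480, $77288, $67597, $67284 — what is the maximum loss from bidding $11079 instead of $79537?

$49856: truthful gives $29681, deviation gives $0 → loss $29681.
$57480: truthful gives $22057, deviation gives $0 → loss $22057.
$77288: truthful gives $2249, deviation gives $0 → loss $2249.
$67597: truthful gives $11940, deviation gives $0 → loss $11940.
$67284: truthful gives $12253, deviation gives $0 → loss $12253.
Maximum loss: $29681.

$29681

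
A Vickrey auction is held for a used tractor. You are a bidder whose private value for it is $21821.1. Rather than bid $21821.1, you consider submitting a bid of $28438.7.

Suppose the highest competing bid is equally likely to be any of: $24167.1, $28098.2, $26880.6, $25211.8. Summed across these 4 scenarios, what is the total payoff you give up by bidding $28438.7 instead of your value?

The deviation costs you only when the competing bid falls strictly between $21821.1 and $28438.7; elsewhere both bids give the same outcome.
$24167.1: truthful payoff $0, deviation payoff −$2346 → loss $2346.
$28098.2: truthful payoff $0, deviation payoff −$6277.1 → loss $6277.1.
$26880.6: truthful payoff $0, deviation payoff −$5059.5 → loss $5059.5.
$25211.8: truthful payoff $0, deviation payoff −$3390.7 → loss $3390.7.
Total loss = $2346 + $6277.1 + $5059.5 + $3390.7 = $17073.3.

$17073.3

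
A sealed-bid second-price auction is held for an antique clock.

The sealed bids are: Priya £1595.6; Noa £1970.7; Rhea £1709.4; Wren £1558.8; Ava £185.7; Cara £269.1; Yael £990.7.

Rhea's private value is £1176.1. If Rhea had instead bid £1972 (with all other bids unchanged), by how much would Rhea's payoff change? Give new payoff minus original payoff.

The highest bid among the other bidders is £1970.7; Rhea's bid doesn't change that.
Original bid £1709.4: Rhea is not highest (top rival bid is £1970.7); payoff £0.
Alternative bid £1972: Rhea is highest, pays the top rival bid £1970.7; payoff £1176.1 − £1970.7 = −£794.6.
Change in payoff = −£794.6 − (£0) = −£794.6.

−£794.6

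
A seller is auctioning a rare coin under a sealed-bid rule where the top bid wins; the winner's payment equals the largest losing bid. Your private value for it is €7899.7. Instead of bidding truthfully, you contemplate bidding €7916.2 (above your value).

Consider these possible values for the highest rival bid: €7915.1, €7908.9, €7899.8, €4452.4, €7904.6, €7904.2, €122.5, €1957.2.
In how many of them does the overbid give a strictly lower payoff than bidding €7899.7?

The deviation hurts exactly when the highest competing bid lies strictly between €7899.7 and €7916.2 — overbidding then wins at a price above your value.
€7915.1: inside the interval → strictly worse (loss €15.4).
€7908.9: inside the interval → strictly worse (loss €9.2).
€7899.8: inside the interval → strictly worse (loss €0.1).
€4452.4: below both → same outcome either way.
€7904.6: inside the interval → strictly worse (loss €4.9).
€7904.2: inside the interval → strictly worse (loss €4.5).
€122.5: below both → same outcome either way.
€1957.2: below both → same outcome either way.
Count: 5.

5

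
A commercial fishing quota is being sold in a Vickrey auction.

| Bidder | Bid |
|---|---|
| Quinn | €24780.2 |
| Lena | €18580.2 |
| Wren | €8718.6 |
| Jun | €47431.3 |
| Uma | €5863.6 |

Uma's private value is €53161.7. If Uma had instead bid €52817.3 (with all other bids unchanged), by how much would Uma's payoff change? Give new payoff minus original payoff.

The highest bid among the other bidders is €47431.3; Uma's bid doesn't change that.
Original bid €5863.6: Uma is not highest (top rival bid is €47431.3); payoff €0.
Alternative bid €52817.3: Uma is highest, pays the top rival bid €47431.3; payoff €53161.7 − €47431.3 = €5730.4.
Change in payoff = €5730.4 − (€0) = €5730.4.

€5730.4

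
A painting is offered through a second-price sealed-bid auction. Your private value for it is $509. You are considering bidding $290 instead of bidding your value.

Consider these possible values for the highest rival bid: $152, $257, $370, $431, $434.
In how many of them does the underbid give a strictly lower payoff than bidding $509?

The deviation hurts exactly when the highest competing bid lies strictly between $290 and $509 — underbidding then forfeits a profitable win.
$152: below both → same outcome either way.
$257: below both → same outcome either way.
$370: inside the interval → strictly worse (loss $139).
$431: inside the interval → strictly worse (loss $78).
$434: inside the interval → strictly worse (loss $75).
Count: 3.

3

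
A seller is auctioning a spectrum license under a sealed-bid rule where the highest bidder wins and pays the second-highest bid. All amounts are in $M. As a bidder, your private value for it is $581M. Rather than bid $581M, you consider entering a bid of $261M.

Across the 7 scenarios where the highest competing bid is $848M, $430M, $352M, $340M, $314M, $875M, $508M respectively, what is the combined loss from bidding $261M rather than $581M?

$961M

The deviation costs you only when the competing bid falls strictly between $261M and $581M; elsewhere both bids give the same outcome.
$848M: outcomes coincide → loss $0M.
$430M: truthful payoff $151M, deviation payoff $0M → loss $151M.
$352M: truthful payoff $229M, deviation payoff $0M → loss $229M.
$340M: truthful payoff $241M, deviation payoff $0M → loss $241M.
$314M: truthful payoff $267M, deviation payoff $0M → loss $267M.
$875M: outcomes coincide → loss $0M.
$508M: truthful payoff $73M, deviation payoff $0M → loss $73M.
Total loss = $151M + $229M + $241M + $267M + $73M = $961M.
Truthful bidding weakly dominates here: raising your bid can only win items priced above your value, and lowering it can only forfeit items priced below.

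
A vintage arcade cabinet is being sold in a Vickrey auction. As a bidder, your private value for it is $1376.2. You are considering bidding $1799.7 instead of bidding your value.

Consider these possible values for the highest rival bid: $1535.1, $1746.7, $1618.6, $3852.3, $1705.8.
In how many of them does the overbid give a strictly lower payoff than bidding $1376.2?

4

The deviation hurts exactly when the highest competing bid lies strictly between $1376.2 and $1799.7 — overbidding then wins at a price above your value.
$1535.1: inside the interval → strictly worse (loss $158.9).
$1746.7: inside the interval → strictly worse (loss $370.5).
$1618.6: inside the interval → strictly worse (loss $242.4).
$3852.3: above both → same outcome either way.
$1705.8: inside the interval → strictly worse (loss $329.6).
Count: 4.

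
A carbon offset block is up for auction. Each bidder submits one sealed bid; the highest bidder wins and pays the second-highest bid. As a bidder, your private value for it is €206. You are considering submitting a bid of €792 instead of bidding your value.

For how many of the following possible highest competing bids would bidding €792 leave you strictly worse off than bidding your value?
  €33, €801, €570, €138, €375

The deviation hurts exactly when the highest competing bid lies strictly between €206 and €792 — overbidding then wins at a price above your value.
€33: below both → same outcome either way.
€801: above both → same outcome either way.
€570: inside the interval → strictly worse (loss €364).
€138: below both → same outcome either way.
€375: inside the interval → strictly worse (loss €169).
Count: 2.

2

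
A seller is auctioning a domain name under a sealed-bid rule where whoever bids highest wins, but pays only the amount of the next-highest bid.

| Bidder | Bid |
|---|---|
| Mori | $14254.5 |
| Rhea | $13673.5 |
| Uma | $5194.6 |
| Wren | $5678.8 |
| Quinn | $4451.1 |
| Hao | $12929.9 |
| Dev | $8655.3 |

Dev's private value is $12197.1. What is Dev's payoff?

Highest bid: Mori at $14254.5, so Mori wins.
Second-highest bid: Rhea at $13673.5 — that is the price the winner pays.
Dev did not win, so Dev pays nothing and receives nothing: payoff $0.

$0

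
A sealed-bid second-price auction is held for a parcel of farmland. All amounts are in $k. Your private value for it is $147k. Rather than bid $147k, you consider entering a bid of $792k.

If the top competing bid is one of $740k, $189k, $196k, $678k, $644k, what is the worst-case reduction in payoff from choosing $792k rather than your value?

$740k: truthful gives $0k, deviation gives −$593k → loss $593k.
$189k: truthful gives $0k, deviation gives −$42k → loss $42k.
$196k: truthful gives $0k, deviation gives −$49k → loss $49k.
$678k: truthful gives $0k, deviation gives −$531k → loss $531k.
$644k: truthful gives $0k, deviation gives −$497k → loss $497k.
Maximum loss: $593k.

$593k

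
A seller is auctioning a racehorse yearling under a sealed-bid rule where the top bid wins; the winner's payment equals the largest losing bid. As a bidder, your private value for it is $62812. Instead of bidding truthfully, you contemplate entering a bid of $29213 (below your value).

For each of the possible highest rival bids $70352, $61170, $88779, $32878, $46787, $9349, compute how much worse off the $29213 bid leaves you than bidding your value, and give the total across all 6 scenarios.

$47601

The deviation costs you only when the competing bid falls strictly between $29213 and $62812; elsewhere both bids give the same outcome.
$70352: outcomes coincide → loss $0.
$61170: truthful payoff $1642, deviation payoff $0 → loss $1642.
$88779: outcomes coincide → loss $0.
$32878: truthful payoff $29934, deviation payoff $0 → loss $29934.
$46787: truthful payoff $16025, deviation payoff $0 → loss $16025.
$9349: outcomes coincide → loss $0.
Total loss = $1642 + $29934 + $16025 = $47601.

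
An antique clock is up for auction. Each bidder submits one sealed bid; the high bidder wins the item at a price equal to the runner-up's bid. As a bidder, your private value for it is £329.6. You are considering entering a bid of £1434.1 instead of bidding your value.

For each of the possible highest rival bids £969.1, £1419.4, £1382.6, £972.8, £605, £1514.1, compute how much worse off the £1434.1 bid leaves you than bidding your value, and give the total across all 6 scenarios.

£3700.9

The deviation costs you only when the competing bid falls strictly between £329.6 and £1434.1; elsewhere both bids give the same outcome.
£969.1: truthful payoff £0, deviation payoff −£639.5 → loss £639.5.
£1419.4: truthful payoff £0, deviation payoff −£1089.8 → loss £1089.8.
£1382.6: truthful payoff £0, deviation payoff −£1053 → loss £1053.
£972.8: truthful payoff £0, deviation payoff −£643.2 → loss £643.2.
£605: truthful payoff £0, deviation payoff −£275.4 → loss £275.4.
£1514.1: outcomes coincide → loss £0.
Total loss = £639.5 + £1089.8 + £1053 + £643.2 + £275.4 = £3700.9.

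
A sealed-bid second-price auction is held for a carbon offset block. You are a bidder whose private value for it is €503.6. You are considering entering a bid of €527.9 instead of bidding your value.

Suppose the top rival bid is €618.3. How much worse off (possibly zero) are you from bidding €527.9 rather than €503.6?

Bidding your value €503.6: you lose (since €503.6 < €618.3). Payoff €0.
Bidding €527.9: you lose. Payoff €0.
Difference = €0 − €0 = €0; both bids lead to the same outcome because the competing bid is above both your value and your alternative bid.

€0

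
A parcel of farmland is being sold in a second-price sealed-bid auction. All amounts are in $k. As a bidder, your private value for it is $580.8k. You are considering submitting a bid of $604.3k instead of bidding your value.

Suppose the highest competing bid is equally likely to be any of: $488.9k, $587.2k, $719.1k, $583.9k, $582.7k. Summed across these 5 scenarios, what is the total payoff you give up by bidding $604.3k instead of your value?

$11.4k

The deviation costs you only when the competing bid falls strictly between $580.8k and $604.3k; elsewhere both bids give the same outcome.
$488.9k: outcomes coincide → loss $0k.
$587.2k: truthful payoff $0k, deviation payoff −$6.4k → loss $6.4k.
$719.1k: outcomes coincide → loss $0k.
$583.9k: truthful payoff $0k, deviation payoff −$3.1k → loss $3.1k.
$582.7k: truthful payoff $0k, deviation payoff −$1.9k → loss $1.9k.
Total loss = $6.4k + $3.1k + $1.9k = $11.4k.
Because the price is fixed by the runner-up's bid, deviating from your value can only change a good outcome into a bad one — never the reverse.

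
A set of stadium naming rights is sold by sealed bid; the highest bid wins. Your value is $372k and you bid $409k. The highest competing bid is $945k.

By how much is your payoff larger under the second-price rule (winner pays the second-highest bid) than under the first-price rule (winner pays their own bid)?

Your bid $409k is below $945k, so you lose under either rule.
Payoff is $0k in both cases; difference = $0k.

$0k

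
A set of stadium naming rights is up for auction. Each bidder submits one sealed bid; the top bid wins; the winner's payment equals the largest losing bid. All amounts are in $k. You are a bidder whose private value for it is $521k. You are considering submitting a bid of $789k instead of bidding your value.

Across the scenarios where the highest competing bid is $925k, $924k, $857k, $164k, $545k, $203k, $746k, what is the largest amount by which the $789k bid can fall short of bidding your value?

$225k

$925k: same outcome either way → loss $0k.
$924k: same outcome either way → loss $0k.
$857k: same outcome either way → loss $0k.
$164k: same outcome either way → loss $0k.
$545k: truthful gives $0k, deviation gives −$24k → loss $24k.
$203k: same outcome either way → loss $0k.
$746k: truthful gives $0k, deviation gives −$225k → loss $225k.
Maximum loss: $225k.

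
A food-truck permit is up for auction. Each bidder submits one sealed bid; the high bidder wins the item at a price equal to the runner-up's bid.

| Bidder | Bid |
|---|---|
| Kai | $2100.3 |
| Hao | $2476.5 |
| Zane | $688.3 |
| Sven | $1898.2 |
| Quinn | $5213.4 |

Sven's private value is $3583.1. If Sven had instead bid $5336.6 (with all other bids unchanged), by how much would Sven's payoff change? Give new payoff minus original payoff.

−$1630.3

The highest bid among the other bidders is $5213.4; Sven's bid doesn't change that.
Original bid $1898.2: Sven is not highest (top rival bid is $5213.4); payoff $0.
Alternative bid $5336.6: Sven is highest, pays the top rival bid $5213.4; payoff $3583.1 − $5213.4 = −$1630.3.
Change in payoff = −$1630.3 − ($0) = −$1630.3.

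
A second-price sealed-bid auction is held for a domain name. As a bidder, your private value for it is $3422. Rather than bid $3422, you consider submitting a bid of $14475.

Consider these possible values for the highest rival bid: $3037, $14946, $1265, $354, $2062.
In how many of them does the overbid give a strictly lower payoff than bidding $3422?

0

The deviation hurts exactly when the highest competing bid lies strictly between $3422 and $14475 — overbidding then wins at a price above your value.
$3037: below both → same outcome either way.
$14946: above both → same outcome either way.
$1265: below both → same outcome either way.
$354: below both → same outcome either way.
$2062: below both → same outcome either way.
Count: 0.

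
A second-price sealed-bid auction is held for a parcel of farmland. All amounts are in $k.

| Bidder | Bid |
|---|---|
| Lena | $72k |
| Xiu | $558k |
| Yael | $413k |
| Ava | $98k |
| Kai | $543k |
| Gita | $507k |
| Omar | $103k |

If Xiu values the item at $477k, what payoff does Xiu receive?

−$66k

Highest bid: Xiu at $558k, so Xiu wins.
Second-highest bid: Kai at $543k — that is the price the winner pays.
Xiu's payoff = value − price = $477k − $543k = −$66k.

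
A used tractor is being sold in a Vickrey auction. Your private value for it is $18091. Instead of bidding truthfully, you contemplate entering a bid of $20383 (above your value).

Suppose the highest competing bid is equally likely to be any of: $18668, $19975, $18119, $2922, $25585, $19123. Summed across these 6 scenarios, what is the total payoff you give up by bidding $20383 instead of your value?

The deviation costs you only when the competing bid falls strictly between $18091 and $20383; elsewhere both bids give the same outcome.
$18668: truthful payoff $0, deviation payoff −$577 → loss $577.
$19975: truthful payoff $0, deviation payoff −$1884 → loss $1884.
$18119: truthful payoff $0, deviation payoff −$28 → loss $28.
$2922: outcomes coincide → loss $0.
$25585: outcomes coincide → loss $0.
$19123: truthful payoff $0, deviation payoff −$1032 → loss $1032.
Total loss = $577 + $1884 + $28 + $1032 = $3521.

$3521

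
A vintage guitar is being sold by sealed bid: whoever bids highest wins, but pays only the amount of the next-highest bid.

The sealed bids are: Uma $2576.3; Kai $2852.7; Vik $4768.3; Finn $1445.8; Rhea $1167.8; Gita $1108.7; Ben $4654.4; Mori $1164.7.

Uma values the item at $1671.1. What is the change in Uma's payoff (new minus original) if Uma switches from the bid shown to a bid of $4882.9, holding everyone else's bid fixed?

The highest bid among the other bidders is $4768.3; Uma's bid doesn't change that.
Original bid $2576.3: Uma is not highest (top rival bid is $4768.3); payoff $0.
Alternative bid $4882.9: Uma is highest, pays the top rival bid $4768.3; payoff $1671.1 − $4768.3 = −$3097.2.
Change in payoff = −$3097.2 − ($0) = −$3097.2.

−$3097.2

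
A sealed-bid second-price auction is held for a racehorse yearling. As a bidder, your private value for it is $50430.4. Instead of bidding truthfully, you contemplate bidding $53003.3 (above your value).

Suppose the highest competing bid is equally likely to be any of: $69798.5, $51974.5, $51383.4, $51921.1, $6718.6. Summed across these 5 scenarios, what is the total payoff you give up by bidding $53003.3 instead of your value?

$3987.8

The deviation costs you only when the competing bid falls strictly between $50430.4 and $53003.3; elsewhere both bids give the same outcome.
$69798.5: outcomes coincide → loss $0.
$51974.5: truthful payoff $0, deviation payoff −$1544.1 → loss $1544.1.
$51383.4: truthful payoff $0, deviation payoff −$953 → loss $953.
$51921.1: truthful payoff $0, deviation payoff −$1490.7 → loss $1490.7.
$6718.6: outcomes coincide → loss $0.
Total loss = $1544.1 + $953 + $1490.7 = $3987.8.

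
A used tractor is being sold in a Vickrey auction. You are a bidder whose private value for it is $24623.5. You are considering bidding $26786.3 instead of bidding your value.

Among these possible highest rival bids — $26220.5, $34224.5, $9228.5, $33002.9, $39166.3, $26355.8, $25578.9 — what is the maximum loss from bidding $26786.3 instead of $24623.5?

$26220.5: truthful gives $0, deviation gives −$1597 → loss $1597.
$34224.5: same outcome either way → loss $0.
$9228.5: same outcome either way → loss $0.
$33002.9: same outcome either way → loss $0.
$39166.3: same outcome either way → loss $0.
$26355.8: truthful gives $0, deviation gives −$1732.3 → loss $1732.3.
$25578.9: truthful gives $0, deviation gives −$955.4 → loss $955.4.
Maximum loss: $1732.3.

$1732.3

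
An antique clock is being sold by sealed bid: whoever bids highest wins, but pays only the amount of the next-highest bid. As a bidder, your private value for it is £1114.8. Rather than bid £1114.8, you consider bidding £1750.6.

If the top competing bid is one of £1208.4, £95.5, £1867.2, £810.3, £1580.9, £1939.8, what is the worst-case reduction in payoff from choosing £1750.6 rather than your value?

£1208.4: truthful gives £0, deviation gives −£93.6 → loss £93.6.
£95.5: same outcome either way → loss £0.
£1867.2: same outcome either way → loss £0.
£810.3: same outcome either way → loss £0.
£1580.9: truthful gives £0, deviation gives −£466.1 → loss £466.1.
£1939.8: same outcome either way → loss £0.
Maximum loss: £466.1.

£466.1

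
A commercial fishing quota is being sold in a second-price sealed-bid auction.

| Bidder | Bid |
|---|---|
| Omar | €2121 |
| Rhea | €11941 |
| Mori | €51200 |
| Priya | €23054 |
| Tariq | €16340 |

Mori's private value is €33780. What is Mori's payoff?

Highest bid: Mori at €51200, so Mori wins.
Second-highest bid: Priya at €23054 — that is the price the winner pays.
Mori's payoff = value − price = €33780 − €23054 = €10726.

€10726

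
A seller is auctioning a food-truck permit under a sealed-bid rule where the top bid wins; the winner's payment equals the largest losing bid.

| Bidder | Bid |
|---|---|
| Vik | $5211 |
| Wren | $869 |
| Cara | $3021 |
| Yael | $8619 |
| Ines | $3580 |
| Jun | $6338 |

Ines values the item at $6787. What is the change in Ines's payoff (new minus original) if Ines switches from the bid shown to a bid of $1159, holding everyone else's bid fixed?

$0

The highest bid among the other bidders is $8619; Ines's bid doesn't change that.
Original bid $3580: Ines is not highest (top rival bid is $8619); payoff $0.
Alternative bid $1159: Ines is not highest (top rival bid is $8619); payoff $0.
Change in payoff = $0 − ($0) = $0.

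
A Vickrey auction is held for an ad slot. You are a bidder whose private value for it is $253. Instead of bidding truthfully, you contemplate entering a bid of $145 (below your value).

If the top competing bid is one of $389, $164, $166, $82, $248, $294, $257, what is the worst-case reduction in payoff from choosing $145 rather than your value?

$89

$389: same outcome either way → loss $0.
$164: truthful gives $89, deviation gives $0 → loss $89.
$166: truthful gives $87, deviation gives $0 → loss $87.
$82: same outcome either way → loss $0.
$248: truthful gives $5, deviation gives $0 → loss $5.
$294: same outcome either way → loss $0.
$257: same outcome either way → loss $0.
Maximum loss: $89.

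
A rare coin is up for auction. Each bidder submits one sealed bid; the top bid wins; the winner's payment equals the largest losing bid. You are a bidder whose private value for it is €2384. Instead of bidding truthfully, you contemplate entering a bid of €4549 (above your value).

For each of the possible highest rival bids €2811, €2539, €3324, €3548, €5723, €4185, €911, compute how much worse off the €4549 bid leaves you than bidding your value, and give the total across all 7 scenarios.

€4487

The deviation costs you only when the competing bid falls strictly between €2384 and €4549; elsewhere both bids give the same outcome.
€2811: truthful payoff €0, deviation payoff −€427 → loss €427.
€2539: truthful payoff €0, deviation payoff −€155 → loss €155.
€3324: truthful payoff €0, deviation payoff −€940 → loss €940.
€3548: truthful payoff €0, deviation payoff −€1164 → loss €1164.
€5723: outcomes coincide → loss €0.
€4185: truthful payoff €0, deviation payoff −€1801 → loss €1801.
€911: outcomes coincide → loss €0.
Total loss = €427 + €155 + €940 + €1164 + €1801 = €4487.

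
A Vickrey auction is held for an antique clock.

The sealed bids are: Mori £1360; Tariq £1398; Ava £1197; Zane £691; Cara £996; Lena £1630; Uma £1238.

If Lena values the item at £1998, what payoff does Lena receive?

Highest bid: Lena at £1630, so Lena wins.
Second-highest bid: Tariq at £1398 — that is the price the winner pays.
Lena's payoff = value − price = £1998 − £1398 = £600.

£600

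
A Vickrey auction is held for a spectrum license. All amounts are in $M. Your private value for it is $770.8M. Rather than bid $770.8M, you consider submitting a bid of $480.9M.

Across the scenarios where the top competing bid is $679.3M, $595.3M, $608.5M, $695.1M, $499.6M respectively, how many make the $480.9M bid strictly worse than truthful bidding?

The deviation hurts exactly when the highest competing bid lies strictly between $480.9M and $770.8M — underbidding then forfeits a profitable win.
$679.3M: inside the interval → strictly worse (loss $91.5M).
$595.3M: inside the interval → strictly worse (loss $175.5M).
$608.5M: inside the interval → strictly worse (loss $162.3M).
$695.1M: inside the interval → strictly worse (loss $75.7M).
$499.6M: inside the interval → strictly worse (loss $271.2M).
Count: 5.

5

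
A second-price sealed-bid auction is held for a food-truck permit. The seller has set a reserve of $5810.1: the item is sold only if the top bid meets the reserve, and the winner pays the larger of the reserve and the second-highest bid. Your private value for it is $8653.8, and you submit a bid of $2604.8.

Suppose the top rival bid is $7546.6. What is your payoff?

$0

Your bid $2604.8 is below the highest competing bid $7546.6, so you lose. Payoff $0.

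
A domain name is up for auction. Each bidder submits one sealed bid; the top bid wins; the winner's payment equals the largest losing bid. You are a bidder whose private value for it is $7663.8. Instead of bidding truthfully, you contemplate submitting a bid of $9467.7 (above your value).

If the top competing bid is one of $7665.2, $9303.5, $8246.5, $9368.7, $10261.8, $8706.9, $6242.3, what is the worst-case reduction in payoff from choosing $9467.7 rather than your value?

$7665.2: truthful gives $0, deviation gives −$1.4 → loss $1.4.
$9303.5: truthful gives $0, deviation gives −$1639.7 → loss $1639.7.
$8246.5: truthful gives $0, deviation gives −$582.7 → loss $582.7.
$9368.7: truthful gives $0, deviation gives −$1704.9 → loss $1704.9.
$10261.8: same outcome either way → loss $0.
$8706.9: truthful gives $0, deviation gives −$1043.1 → loss $1043.1.
$6242.3: same outcome either way → loss $0.
Maximum loss: $1704.9.

$1704.9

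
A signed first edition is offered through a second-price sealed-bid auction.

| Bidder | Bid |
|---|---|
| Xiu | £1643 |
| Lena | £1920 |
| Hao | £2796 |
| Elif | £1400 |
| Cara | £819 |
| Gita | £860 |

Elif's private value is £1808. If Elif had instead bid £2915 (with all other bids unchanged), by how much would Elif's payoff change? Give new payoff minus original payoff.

The highest bid among the other bidders is £2796; Elif's bid doesn't change that.
Original bid £1400: Elif is not highest (top rival bid is £2796); payoff £0.
Alternative bid £2915: Elif is highest, pays the top rival bid £2796; payoff £1808 − £2796 = −£988.
Change in payoff = −£988 − (£0) = −£988.

−£988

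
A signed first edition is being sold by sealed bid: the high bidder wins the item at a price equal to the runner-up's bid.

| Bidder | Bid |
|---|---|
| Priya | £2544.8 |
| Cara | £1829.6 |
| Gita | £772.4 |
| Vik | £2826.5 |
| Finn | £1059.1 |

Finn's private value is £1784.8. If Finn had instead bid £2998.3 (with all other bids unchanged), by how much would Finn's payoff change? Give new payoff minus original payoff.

The highest bid among the other bidders is £2826.5; Finn's bid doesn't change that.
Original bid £1059.1: Finn is not highest (top rival bid is £2826.5); payoff £0.
Alternative bid £2998.3: Finn is highest, pays the top rival bid £2826.5; payoff £1784.8 − £2826.5 = −£1041.7.
Change in payoff = −£1041.7 − (£0) = −£1041.7.

−£1041.7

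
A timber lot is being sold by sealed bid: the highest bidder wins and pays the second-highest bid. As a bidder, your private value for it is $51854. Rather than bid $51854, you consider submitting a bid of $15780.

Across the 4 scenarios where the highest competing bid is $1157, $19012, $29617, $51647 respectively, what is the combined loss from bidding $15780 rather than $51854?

$55286

The deviation costs you only when the competing bid falls strictly between $15780 and $51854; elsewhere both bids give the same outcome.
$1157: outcomes coincide → loss $0.
$19012: truthful payoff $32842, deviation payoff $0 → loss $32842.
$29617: truthful payoff $22237, deviation payoff $0 → loss $22237.
$51647: truthful payoff $207, deviation payoff $0 → loss $207.
Total loss = $32842 + $22237 + $207 = $55286.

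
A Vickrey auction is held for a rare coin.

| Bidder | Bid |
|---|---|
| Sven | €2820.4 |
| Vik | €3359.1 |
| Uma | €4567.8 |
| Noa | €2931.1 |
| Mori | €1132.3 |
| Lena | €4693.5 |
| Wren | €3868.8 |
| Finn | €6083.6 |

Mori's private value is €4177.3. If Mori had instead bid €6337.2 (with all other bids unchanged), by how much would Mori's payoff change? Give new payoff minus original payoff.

−€1906.3

The highest bid among the other bidders is €6083.6; Mori's bid doesn't change that.
Original bid €1132.3: Mori is not highest (top rival bid is €6083.6); payoff €0.
Alternative bid €6337.2: Mori is highest, pays the top rival bid €6083.6; payoff €4177.3 − €6083.6 = −€1906.3.
Change in payoff = −€1906.3 − (€0) = −€1906.3.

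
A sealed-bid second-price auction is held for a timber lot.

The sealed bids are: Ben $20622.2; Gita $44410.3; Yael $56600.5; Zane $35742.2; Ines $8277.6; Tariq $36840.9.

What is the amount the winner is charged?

$44410.3

Highest bid: Yael at $56600.5, so Yael wins.
Second-highest bid: Gita at $44410.3 — that is the price the winner pays.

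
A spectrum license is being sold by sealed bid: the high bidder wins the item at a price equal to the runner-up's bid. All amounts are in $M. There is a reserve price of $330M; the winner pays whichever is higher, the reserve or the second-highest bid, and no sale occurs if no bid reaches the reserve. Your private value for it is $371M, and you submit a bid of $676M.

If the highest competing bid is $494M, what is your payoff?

Your bid $676M is the highest and exceeds the reserve.
Price = max(second-highest bid, reserve) = max($494M, $330M) = $494M.
Payoff = $371M − $494M = −$123M.

−$123M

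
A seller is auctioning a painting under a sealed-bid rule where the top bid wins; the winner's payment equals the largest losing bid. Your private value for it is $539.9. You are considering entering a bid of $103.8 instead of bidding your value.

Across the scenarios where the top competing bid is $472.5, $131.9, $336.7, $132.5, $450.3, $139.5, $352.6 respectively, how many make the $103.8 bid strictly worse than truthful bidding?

The deviation hurts exactly when the highest competing bid lies strictly between $103.8 and $539.9 — underbidding then forfeits a profitable win.
$472.5: inside the interval → strictly worse (loss $67.4).
$131.9: inside the interval → strictly worse (loss $408).
$336.7: inside the interval → strictly worse (loss $203.2).
$132.5: inside the interval → strictly worse (loss $407.4).
$450.3: inside the interval → strictly worse (loss $89.6).
$139.5: inside the interval → strictly worse (loss $400.4).
$352.6: inside the interval → strictly worse (loss $187.3).
Count: 7.

7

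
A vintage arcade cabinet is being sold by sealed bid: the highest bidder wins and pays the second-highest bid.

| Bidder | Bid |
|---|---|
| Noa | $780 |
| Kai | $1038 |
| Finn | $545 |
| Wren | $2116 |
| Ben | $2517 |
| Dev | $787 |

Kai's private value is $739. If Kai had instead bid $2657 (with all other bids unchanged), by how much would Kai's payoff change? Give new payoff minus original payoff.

−$1778

The highest bid among the other bidders is $2517; Kai's bid doesn't change that.
Original bid $1038: Kai is not highest (top rival bid is $2517); payoff $0.
Alternative bid $2657: Kai is highest, pays the top rival bid $2517; payoff $739 − $2517 = −$1778.
Change in payoff = −$1778 − ($0) = −$1778.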